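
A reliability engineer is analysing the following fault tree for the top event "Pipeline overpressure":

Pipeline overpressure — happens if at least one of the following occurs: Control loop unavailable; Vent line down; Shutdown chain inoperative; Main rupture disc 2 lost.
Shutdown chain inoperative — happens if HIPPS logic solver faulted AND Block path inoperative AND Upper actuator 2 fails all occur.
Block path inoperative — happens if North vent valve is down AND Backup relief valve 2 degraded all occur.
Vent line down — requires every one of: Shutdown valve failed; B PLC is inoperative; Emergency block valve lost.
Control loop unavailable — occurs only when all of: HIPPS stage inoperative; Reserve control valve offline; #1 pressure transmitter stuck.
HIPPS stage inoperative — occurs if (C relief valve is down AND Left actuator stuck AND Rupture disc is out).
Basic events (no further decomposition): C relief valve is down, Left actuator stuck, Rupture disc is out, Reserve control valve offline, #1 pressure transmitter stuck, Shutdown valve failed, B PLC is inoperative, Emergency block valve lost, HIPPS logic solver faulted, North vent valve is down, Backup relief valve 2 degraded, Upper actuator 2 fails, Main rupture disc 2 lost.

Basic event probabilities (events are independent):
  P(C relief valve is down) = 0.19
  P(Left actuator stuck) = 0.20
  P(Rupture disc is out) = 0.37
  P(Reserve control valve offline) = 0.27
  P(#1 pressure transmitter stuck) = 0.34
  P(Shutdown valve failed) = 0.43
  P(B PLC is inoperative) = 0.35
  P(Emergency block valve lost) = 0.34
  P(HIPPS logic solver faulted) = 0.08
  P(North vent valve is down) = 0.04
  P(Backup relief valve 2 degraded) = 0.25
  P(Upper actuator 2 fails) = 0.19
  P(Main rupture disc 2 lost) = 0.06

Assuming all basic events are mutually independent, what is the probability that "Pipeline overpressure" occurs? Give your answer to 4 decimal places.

P(HIPPS stage inoperative) [AND] = 0.19 × 0.20 × 0.37 = 0.014060
P(Control loop unavailable) [AND] = 0.014060 × 0.27 × 0.34 = 0.001291
P(Vent line down) [AND] = 0.43 × 0.35 × 0.34 = 0.051170
P(Block path inoperative) [AND] = 0.04 × 0.25 = 0.010000
P(Shutdown chain inoperative) [AND] = 0.08 × 0.010000 × 0.19 = 0.000152
P(Pipeline overpressure) [OR] = 1 − (1−0.001291) × (1−0.051170) × (1−0.000152) × (1−0.06) = 0.109387
Rounded to 4 decimal places: P(Pipeline overpressure) ≈ 0.1094.

0.1094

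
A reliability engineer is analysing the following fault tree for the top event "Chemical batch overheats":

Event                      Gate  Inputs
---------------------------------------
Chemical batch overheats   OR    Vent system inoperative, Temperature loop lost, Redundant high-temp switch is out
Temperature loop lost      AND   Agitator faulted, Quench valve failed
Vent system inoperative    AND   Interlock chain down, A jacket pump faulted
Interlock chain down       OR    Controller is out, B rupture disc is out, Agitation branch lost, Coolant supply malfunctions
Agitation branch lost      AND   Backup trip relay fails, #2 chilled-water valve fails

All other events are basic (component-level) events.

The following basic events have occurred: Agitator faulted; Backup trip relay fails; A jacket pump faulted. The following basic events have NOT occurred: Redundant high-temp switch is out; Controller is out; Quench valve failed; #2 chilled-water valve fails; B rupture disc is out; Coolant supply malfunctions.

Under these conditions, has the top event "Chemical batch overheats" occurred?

Agitation branch lost [AND]: Backup trip relay fails=occurs, #2 chilled-water valve fails=not → not all inputs occur → does not occur.
Interlock chain down [OR]: Controller is out=not, B rupture disc is out=not, Agitation branch lost=not, Coolant supply malfunctions=not → no input occurs → does not occur.
Vent system inoperative [AND]: Interlock chain down=not, A jacket pump faulted=occurs → not all inputs occur → does not occur.
Temperature loop lost [AND]: Agitator faulted=occurs, Quench valve failed=not → not all inputs occur → does not occur.
Chemical batch overheats [OR]: Vent system inoperative=not, Temperature loop lost=not, Redundant high-temp switch is out=not → no input occurs → does not occur.

No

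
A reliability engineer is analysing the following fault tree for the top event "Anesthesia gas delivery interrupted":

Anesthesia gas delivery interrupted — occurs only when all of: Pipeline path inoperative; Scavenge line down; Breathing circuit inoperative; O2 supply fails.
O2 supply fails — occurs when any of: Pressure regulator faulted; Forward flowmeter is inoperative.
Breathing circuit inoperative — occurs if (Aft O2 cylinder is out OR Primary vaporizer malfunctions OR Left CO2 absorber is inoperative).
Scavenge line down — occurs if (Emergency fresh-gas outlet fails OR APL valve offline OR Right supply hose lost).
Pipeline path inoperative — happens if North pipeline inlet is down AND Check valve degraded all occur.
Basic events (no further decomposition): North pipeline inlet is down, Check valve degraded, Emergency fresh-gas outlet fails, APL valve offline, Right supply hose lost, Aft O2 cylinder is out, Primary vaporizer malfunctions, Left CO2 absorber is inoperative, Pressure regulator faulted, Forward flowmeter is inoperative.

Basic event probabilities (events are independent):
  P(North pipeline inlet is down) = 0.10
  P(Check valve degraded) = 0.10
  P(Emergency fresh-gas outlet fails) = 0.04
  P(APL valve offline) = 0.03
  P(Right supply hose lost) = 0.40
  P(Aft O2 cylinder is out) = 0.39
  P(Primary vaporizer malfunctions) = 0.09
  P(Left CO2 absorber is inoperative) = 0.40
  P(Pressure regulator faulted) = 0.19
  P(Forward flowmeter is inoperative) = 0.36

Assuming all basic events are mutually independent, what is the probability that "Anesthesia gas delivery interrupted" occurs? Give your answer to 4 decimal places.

P(Pipeline path inoperative) [AND] = 0.10 × 0.10 = 0.010000
P(Scavenge line down) [OR] = 1 − (1−0.04) × (1−0.03) × (1−0.40) = 0.441280
P(Breathing circuit inoperative) [OR] = 1 − (1−0.39) × (1−0.09) × (1−0.40) = 0.666940
P(O2 supply fails) [OR] = 1 − (1−0.19) × (1−0.36) = 0.481600
P(Anesthesia gas delivery interrupted) [AND] = 0.010000 × 0.441280 × 0.666940 × 0.481600 = 0.001417
Rounded to 4 decimal places: P(Anesthesia gas delivery interrupted) ≈ 0.0014.

0.0014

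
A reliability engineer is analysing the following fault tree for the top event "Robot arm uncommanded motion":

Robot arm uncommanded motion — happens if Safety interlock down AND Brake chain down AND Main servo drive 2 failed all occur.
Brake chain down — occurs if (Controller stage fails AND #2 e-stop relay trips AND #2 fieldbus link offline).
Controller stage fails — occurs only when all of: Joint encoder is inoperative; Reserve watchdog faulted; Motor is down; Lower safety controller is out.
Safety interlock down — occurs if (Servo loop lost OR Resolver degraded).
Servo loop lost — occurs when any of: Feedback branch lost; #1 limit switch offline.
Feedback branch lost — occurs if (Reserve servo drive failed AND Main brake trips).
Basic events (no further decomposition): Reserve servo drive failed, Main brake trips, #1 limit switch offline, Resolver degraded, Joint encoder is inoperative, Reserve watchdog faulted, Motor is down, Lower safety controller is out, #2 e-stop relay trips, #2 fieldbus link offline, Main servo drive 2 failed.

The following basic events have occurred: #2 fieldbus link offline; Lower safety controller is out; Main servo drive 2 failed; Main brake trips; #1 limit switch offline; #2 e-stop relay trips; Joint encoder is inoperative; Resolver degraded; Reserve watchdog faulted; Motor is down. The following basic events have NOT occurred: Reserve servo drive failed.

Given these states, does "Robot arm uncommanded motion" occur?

Feedback branch lost [AND]: Reserve servo drive failed=not, Main brake trips=occurs → not all inputs occur → does not occur.
Servo loop lost [OR]: Feedback branch lost=not, #1 limit switch offline=occurs → at least one input occurs → occurs.
Safety interlock down [OR]: Servo loop lost=occurs, Resolver degraded=occurs → at least one input occurs → occurs.
Controller stage fails [AND]: Joint encoder is inoperative=occurs, Reserve watchdog faulted=occurs, Motor is down=occurs, Lower safety controller is out=occurs → all inputs occur → occurs.
Brake chain down [AND]: Controller stage fails=occurs, #2 e-stop relay trips=occurs, #2 fieldbus link offline=occurs → all inputs occur → occurs.
Robot arm uncommanded motion [AND]: Safety interlock down=occurs, Brake chain down=occurs, Main servo drive 2 failed=occurs → all inputs occur → occurs.

Yes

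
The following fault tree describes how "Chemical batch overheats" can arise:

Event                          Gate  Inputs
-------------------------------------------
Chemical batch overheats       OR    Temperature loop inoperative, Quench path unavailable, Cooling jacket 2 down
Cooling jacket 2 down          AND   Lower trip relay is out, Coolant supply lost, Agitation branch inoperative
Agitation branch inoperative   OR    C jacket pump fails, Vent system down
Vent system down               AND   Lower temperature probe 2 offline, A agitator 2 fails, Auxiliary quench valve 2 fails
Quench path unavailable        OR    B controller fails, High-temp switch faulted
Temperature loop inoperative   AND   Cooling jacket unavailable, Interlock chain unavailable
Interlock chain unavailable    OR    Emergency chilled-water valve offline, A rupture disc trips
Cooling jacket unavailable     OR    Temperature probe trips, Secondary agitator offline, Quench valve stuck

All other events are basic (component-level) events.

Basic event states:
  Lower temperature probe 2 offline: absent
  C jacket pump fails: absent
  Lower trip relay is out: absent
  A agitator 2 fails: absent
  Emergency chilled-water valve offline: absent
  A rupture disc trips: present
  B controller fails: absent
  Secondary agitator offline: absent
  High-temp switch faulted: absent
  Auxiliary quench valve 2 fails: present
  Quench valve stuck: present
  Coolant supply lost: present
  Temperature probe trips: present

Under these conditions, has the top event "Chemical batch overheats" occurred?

Yes

Cooling jacket unavailable [OR]: Temperature probe trips=occurs, Secondary agitator offline=not, Quench valve stuck=occurs → at least one input occurs → occurs.
Interlock chain unavailable [OR]: Emergency chilled-water valve offline=not, A rupture disc trips=occurs → at least one input occurs → occurs.
Temperature loop inoperative [AND]: Cooling jacket unavailable=occurs, Interlock chain unavailable=occurs → all inputs occur → occurs.
Quench path unavailable [OR]: B controller fails=not, High-temp switch faulted=not → no input occurs → does not occur.
Vent system down [AND]: Lower temperature probe 2 offline=not, A agitator 2 fails=not, Auxiliary quench valve 2 fails=occurs → not all inputs occur → does not occur.
Agitation branch inoperative [OR]: C jacket pump fails=not, Vent system down=not → no input occurs → does not occur.
Cooling jacket 2 down [AND]: Lower trip relay is out=not, Coolant supply lost=occurs, Agitation branch inoperative=not → not all inputs occur → does not occur.
Chemical batch overheats [OR]: Temperature loop inoperative=occurs, Quench path unavailable=not, Cooling jacket 2 down=not → at least one input occurs → occurs.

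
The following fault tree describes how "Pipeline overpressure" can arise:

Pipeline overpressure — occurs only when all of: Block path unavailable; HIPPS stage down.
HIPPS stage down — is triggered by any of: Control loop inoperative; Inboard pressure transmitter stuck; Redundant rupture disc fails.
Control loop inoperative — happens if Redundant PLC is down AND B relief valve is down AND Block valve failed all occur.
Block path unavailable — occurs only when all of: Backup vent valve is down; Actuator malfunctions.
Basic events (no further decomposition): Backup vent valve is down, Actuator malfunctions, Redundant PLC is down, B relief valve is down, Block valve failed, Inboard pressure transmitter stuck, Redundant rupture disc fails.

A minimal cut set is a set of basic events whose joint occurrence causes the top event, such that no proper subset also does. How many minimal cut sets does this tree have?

Block path unavailable [AND]: one cut set from each child combined → 1 × 1 = 1 cut set(s).
Control loop inoperative [AND]: one cut set from each child combined → 1 × 1 × 1 = 1 cut set(s).
HIPPS stage down [OR]: union of children's cut sets → 3 cut set(s).
Pipeline overpressure [AND]: one cut set from each child combined → 1 × 3 = 3 cut set(s).
Minimal cut sets: {Actuator malfunctions, B relief valve is down, Backup vent valve is down, Block valve failed, Redundant PLC is down}; {Actuator malfunctions, Backup vent valve is down, Inboard pressure transmitter stuck}; {Actuator malfunctions, Backup vent valve is down, Redundant rupture disc fails}.

3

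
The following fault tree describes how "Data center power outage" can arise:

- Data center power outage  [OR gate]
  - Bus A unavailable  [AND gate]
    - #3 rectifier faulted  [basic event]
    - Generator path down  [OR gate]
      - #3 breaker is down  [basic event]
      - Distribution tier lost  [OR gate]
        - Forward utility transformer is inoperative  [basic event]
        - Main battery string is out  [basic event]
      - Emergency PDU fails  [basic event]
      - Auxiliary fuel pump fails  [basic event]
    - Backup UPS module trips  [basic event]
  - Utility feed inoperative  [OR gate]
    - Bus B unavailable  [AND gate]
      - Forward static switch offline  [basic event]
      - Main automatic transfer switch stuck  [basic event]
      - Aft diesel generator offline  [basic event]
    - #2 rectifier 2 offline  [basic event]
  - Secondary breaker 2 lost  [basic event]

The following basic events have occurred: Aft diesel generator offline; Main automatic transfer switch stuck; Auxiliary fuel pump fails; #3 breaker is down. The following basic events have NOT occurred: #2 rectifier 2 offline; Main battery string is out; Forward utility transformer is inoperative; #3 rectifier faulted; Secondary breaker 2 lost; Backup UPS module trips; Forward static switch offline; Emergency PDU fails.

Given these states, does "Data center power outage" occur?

Distribution tier lost [OR]: Forward utility transformer is inoperative=not, Main battery string is out=not → no input occurs → does not occur.
Generator path down [OR]: #3 breaker is down=occurs, Distribution tier lost=not, Emergency PDU fails=not, Auxiliary fuel pump fails=occurs → at least one input occurs → occurs.
Bus A unavailable [AND]: #3 rectifier faulted=not, Generator path down=occurs, Backup UPS module trips=not → not all inputs occur → does not occur.
Bus B unavailable [AND]: Forward static switch offline=not, Main automatic transfer switch stuck=occurs, Aft diesel generator offline=occurs → not all inputs occur → does not occur.
Utility feed inoperative [OR]: Bus B unavailable=not, #2 rectifier 2 offline=not → no input occurs → does not occur.
Data center power outage [OR]: Bus A unavailable=not, Utility feed inoperative=not, Secondary breaker 2 lost=not → no input occurs → does not occur.

No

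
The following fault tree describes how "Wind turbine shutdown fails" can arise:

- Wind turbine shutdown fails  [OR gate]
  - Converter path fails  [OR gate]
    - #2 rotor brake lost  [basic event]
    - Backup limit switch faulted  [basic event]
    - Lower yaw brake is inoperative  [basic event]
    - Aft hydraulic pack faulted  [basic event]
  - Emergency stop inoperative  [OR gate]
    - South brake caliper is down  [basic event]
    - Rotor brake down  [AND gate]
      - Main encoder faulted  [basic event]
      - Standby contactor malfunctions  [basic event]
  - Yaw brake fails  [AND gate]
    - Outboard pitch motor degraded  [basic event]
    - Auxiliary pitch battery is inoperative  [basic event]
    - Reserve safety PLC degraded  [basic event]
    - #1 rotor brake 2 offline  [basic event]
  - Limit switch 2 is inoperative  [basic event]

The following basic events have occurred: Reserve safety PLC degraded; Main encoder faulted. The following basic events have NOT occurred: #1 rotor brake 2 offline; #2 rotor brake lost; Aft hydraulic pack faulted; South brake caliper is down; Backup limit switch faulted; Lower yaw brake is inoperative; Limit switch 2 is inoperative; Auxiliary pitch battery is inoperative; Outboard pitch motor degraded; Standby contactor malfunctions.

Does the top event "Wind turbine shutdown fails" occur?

Converter path fails [OR]: #2 rotor brake lost=not, Backup limit switch faulted=not, Lower yaw brake is inoperative=not, Aft hydraulic pack faulted=not → no input occurs → does not occur.
Rotor brake down [AND]: Main encoder faulted=occurs, Standby contactor malfunctions=not → not all inputs occur → does not occur.
Emergency stop inoperative [OR]: South brake caliper is down=not, Rotor brake down=not → no input occurs → does not occur.
Yaw brake fails [AND]: Outboard pitch motor degraded=not, Auxiliary pitch battery is inoperative=not, Reserve safety PLC degraded=occurs, #1 rotor brake 2 offline=not → not all inputs occur → does not occur.
Wind turbine shutdown fails [OR]: Converter path fails=not, Emergency stop inoperative=not, Yaw brake fails=not, Limit switch 2 is inoperative=not → no input occurs → does not occur.

No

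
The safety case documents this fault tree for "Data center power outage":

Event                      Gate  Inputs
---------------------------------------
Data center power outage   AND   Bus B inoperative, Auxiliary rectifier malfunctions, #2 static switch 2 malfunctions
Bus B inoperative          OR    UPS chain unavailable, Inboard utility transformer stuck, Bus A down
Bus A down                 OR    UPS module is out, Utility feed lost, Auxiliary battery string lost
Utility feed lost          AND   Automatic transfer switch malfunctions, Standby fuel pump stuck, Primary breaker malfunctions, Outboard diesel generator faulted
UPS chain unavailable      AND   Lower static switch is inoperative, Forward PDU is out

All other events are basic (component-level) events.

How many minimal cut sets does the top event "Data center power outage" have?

UPS chain unavailable [AND]: one cut set from each child combined → 1 × 1 = 1 cut set(s).
Utility feed lost [AND]: one cut set from each child combined → 1 × 1 × 1 × 1 = 1 cut set(s).
Bus A down [OR]: union of children's cut sets → 3 cut set(s).
Bus B inoperative [OR]: union of children's cut sets → 5 cut set(s).
Data center power outage [AND]: one cut set from each child combined → 5 × 1 × 1 = 5 cut set(s).
Minimal cut sets: {#2 static switch 2 malfunctions, Auxiliary rectifier malfunctions, Forward PDU is out, Lower static switch is inoperative}; {#2 static switch 2 malfunctions, Auxiliary rectifier malfunctions, Inboard utility transformer stuck}; {#2 static switch 2 malfunctions, Auxiliary rectifier malfunctions, UPS module is out}; {#2 static switch 2 malfunctions, Automatic transfer switch malfunctions, Auxiliary rectifier malfunctions, Outboard diesel generator faulted, Primary breaker malfunctions, Standby fuel pump stuck}; {#2 static switch 2 malfunctions, Auxiliary battery string lost, Auxiliary rectifier malfunctions}.

5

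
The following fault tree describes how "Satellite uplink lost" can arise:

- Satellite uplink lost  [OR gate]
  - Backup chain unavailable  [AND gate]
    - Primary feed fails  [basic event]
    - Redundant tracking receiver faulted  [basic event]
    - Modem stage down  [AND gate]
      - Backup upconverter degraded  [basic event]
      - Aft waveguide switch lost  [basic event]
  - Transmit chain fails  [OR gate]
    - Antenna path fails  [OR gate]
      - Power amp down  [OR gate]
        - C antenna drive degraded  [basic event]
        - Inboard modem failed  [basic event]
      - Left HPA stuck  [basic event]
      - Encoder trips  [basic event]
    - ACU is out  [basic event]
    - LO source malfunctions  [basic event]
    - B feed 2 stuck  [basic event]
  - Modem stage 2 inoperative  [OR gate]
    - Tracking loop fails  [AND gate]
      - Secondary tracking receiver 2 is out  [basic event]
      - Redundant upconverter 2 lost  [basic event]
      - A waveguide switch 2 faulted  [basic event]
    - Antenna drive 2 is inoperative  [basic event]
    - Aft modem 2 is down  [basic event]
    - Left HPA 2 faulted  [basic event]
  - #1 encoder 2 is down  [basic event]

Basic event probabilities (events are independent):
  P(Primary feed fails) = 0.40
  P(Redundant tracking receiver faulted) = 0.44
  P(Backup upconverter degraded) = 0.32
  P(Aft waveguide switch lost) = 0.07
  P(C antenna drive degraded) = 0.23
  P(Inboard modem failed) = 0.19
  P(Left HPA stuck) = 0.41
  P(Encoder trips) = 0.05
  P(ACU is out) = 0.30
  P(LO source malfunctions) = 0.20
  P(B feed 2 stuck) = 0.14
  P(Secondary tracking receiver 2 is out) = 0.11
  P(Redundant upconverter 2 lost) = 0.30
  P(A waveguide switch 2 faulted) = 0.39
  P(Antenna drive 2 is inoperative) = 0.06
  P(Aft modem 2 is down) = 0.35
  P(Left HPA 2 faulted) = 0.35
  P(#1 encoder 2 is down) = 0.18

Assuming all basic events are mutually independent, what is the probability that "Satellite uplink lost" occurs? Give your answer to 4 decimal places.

P(Modem stage down) [AND] = 0.32 × 0.07 = 0.022400
P(Backup chain unavailable) [AND] = 0.40 × 0.44 × 0.022400 = 0.003942
P(Power amp down) [OR] = 1 − (1−0.23) × (1−0.19) = 0.376300
P(Antenna path fails) [OR] = 1 − (1−0.376300) × (1−0.41) × (1−0.05) = 0.650416
P(Transmit chain fails) [OR] = 1 − (1−0.650416) × (1−0.30) × (1−0.20) × (1−0.14) = 0.831640
P(Tracking loop fails) [AND] = 0.11 × 0.30 × 0.39 = 0.012870
P(Modem stage 2 inoperative) [OR] = 1 − (1−0.012870) × (1−0.06) × (1−0.35) × (1−0.35) = 0.607961
P(Satellite uplink lost) [OR] = 1 − (1−0.003942) × (1−0.831640) × (1−0.607961) × (1−0.18) = 0.946090
Rounded to 4 decimal places: P(Satellite uplink lost) ≈ 0.9461.

0.9461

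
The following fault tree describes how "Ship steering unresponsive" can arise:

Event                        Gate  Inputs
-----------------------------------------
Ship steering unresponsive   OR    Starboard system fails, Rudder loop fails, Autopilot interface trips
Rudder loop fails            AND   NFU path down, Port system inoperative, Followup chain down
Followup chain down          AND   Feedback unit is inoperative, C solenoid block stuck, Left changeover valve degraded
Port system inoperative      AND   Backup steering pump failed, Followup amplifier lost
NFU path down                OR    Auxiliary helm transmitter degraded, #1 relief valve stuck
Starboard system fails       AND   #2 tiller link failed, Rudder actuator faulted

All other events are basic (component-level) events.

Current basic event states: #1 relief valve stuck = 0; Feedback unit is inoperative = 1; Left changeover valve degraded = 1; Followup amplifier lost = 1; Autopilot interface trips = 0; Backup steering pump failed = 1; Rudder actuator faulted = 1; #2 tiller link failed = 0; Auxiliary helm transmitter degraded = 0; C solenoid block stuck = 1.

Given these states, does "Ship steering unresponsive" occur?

No

Starboard system fails [AND]: #2 tiller link failed=not, Rudder actuator faulted=occurs → not all inputs occur → does not occur.
NFU path down [OR]: Auxiliary helm transmitter degraded=not, #1 relief valve stuck=not → no input occurs → does not occur.
Port system inoperative [AND]: Backup steering pump failed=occurs, Followup amplifier lost=occurs → all inputs occur → occurs.
Followup chain down [AND]: Feedback unit is inoperative=occurs, C solenoid block stuck=occurs, Left changeover valve degraded=occurs → all inputs occur → occurs.
Rudder loop fails [AND]: NFU path down=not, Port system inoperative=occurs, Followup chain down=occurs → not all inputs occur → does not occur.
Ship steering unresponsive [OR]: Starboard system fails=not, Rudder loop fails=not, Autopilot interface trips=not → no input occurs → does not occur.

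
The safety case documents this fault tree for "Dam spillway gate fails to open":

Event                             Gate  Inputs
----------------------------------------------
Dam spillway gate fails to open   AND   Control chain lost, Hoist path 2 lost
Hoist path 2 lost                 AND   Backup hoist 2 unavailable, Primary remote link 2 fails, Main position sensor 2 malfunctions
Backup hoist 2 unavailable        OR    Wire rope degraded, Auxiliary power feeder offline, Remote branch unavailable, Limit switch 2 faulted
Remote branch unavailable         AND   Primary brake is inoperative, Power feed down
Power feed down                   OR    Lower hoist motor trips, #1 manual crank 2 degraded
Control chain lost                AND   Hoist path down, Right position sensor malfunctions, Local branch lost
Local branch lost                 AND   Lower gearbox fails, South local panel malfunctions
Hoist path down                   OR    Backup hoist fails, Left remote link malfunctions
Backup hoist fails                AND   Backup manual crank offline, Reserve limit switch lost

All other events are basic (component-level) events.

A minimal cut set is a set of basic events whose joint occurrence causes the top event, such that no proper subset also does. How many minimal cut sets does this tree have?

Backup hoist fails [AND]: one cut set from each child combined → 1 × 1 = 1 cut set(s).
Hoist path down [OR]: union of children's cut sets → 2 cut set(s).
Local branch lost [AND]: one cut set from each child combined → 1 × 1 = 1 cut set(s).
Control chain lost [AND]: one cut set from each child combined → 2 × 1 × 1 = 2 cut set(s).
Power feed down [OR]: union of children's cut sets → 2 cut set(s).
Remote branch unavailable [AND]: one cut set from each child combined → 1 × 2 = 2 cut set(s).
Backup hoist 2 unavailable [OR]: union of children's cut sets → 5 cut set(s).
Hoist path 2 lost [AND]: one cut set from each child combined → 5 × 1 × 1 = 5 cut set(s).
Dam spillway gate fails to open [AND]: one cut set from each child combined → 2 × 5 = 10 cut set(s).
Minimal cut sets: {Backup manual crank offline, Lower gearbox fails, Main position sensor 2 malfunctions, Primary remote link 2 fails, Reserve limit switch lost, Right position sensor malfunctions, South local panel malfunctions, Wire rope degraded}; {Auxiliary power feeder offline, Backup manual crank offline, Lower gearbox fails, Main position sensor 2 malfunctions, Primary remote link 2 fails, Reserve limit switch lost, Right position sensor malfunctions, South local panel malfunctions}; {Backup manual crank offline, Lower gearbox fails, Lower hoist motor trips, Main position sensor 2 malfunctions, Primary brake is inoperative, Primary remote link 2 fails, Reserve limit switch lost, Right position sensor malfunctions, South local panel malfunctions}; {#1 manual crank 2 degraded, Backup manual crank offline, Lower gearbox fails, Main position sensor 2 malfunctions, Primary brake is inoperative, Primary remote link 2 fails, Reserve limit switch lost, Right position sensor malfunctions, South local panel malfunctions}; {Backup manual crank offline, Limit switch 2 faulted, Lower gearbox fails, Main position sensor 2 malfunctions, Primary remote link 2 fails, Reserve limit switch lost, Right position sensor malfunctions, South local panel malfunctions}; {Left remote link malfunctions, Lower gearbox fails, Main position sensor 2 malfunctions, Primary remote link 2 fails, Right position sensor malfunctions, South local panel malfunctions, Wire rope degraded}; {Auxiliary power feeder offline, Left remote link malfunctions, Lower gearbox fails, Main position sensor 2 malfunctions, Primary remote link 2 fails, Right position sensor malfunctions, South local panel malfunctions}; {Left remote link malfunctions, Lower gearbox fails, Lower hoist motor trips, Main position sensor 2 malfunctions, Primary brake is inoperative, Primary remote link 2 fails, Right position sensor malfunctions, South local panel malfunctions}; {#1 manual crank 2 degraded, Left remote link malfunctions, Lower gearbox fails, Main position sensor 2 malfunctions, Primary brake is inoperative, Primary remote link 2 fails, Right position sensor malfunctions, South local panel malfunctions}; {Left remote link malfunctions, Limit switch 2 faulted, Lower gearbox fails, Main position sensor 2 malfunctions, Primary remote link 2 fails, Right position sensor malfunctions, South local panel malfunctions}.

10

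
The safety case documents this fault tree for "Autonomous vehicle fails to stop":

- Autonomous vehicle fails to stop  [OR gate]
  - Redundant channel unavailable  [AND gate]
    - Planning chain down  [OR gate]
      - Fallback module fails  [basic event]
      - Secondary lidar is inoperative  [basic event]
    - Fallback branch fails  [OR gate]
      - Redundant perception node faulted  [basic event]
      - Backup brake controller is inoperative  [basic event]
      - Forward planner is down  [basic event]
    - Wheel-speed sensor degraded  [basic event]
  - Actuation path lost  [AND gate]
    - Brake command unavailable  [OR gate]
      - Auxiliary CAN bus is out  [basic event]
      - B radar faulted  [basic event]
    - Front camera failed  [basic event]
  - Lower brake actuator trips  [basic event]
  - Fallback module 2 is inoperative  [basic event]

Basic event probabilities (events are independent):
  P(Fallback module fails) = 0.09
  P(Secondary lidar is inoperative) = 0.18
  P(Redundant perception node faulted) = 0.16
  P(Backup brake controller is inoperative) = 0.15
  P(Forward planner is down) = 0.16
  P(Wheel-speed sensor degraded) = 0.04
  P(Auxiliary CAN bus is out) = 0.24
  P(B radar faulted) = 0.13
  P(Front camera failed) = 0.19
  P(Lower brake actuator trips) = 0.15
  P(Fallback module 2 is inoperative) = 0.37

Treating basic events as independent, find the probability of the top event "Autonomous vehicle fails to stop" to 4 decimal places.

P(Planning chain down) [OR] = 1 − (1−0.09) × (1−0.18) = 0.253800
P(Fallback branch fails) [OR] = 1 − (1−0.16) × (1−0.15) × (1−0.16) = 0.400240
P(Redundant channel unavailable) [AND] = 0.253800 × 0.400240 × 0.04 = 0.004063
P(Brake command unavailable) [OR] = 1 − (1−0.24) × (1−0.13) = 0.338800
P(Actuation path lost) [AND] = 0.338800 × 0.19 = 0.064372
P(Autonomous vehicle fails to stop) [OR] = 1 − (1−0.004063) × (1−0.064372) × (1−0.15) × (1−0.37) = 0.501007
Rounded to 4 decimal places: P(Autonomous vehicle fails to stop) ≈ 0.5010.

0.5010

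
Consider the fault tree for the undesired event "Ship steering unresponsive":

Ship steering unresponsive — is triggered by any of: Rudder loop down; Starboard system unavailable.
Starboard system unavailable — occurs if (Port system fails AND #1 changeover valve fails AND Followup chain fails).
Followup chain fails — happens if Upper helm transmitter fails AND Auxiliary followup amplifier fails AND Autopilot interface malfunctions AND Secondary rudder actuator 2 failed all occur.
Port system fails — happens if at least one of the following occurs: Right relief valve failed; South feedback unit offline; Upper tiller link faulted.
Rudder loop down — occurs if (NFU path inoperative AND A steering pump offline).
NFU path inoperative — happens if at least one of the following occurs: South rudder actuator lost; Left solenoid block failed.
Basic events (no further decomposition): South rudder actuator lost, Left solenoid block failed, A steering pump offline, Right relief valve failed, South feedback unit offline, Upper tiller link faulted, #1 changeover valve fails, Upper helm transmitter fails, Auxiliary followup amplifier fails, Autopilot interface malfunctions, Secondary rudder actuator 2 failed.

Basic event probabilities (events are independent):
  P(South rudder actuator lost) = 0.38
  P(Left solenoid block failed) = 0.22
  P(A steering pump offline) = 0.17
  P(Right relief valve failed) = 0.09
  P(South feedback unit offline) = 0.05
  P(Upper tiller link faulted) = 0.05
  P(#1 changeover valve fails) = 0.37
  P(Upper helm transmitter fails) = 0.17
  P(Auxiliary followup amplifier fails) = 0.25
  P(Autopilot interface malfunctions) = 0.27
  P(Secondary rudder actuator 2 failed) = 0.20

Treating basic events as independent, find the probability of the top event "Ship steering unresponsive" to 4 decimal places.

0.0879

P(NFU path inoperative) [OR] = 1 − (1−0.38) × (1−0.22) = 0.516400
P(Rudder loop down) [AND] = 0.516400 × 0.17 = 0.087788
P(Port system fails) [OR] = 1 − (1−0.09) × (1−0.05) × (1−0.05) = 0.178725
P(Followup chain fails) [AND] = 0.17 × 0.25 × 0.27 × 0.20 = 0.002295
P(Starboard system unavailable) [AND] = 0.178725 × 0.37 × 0.002295 = 0.000152
P(Ship steering unresponsive) [OR] = 1 − (1−0.087788) × (1−0.000152) = 0.087927
Rounded to 4 decimal places: P(Ship steering unresponsive) ≈ 0.0879.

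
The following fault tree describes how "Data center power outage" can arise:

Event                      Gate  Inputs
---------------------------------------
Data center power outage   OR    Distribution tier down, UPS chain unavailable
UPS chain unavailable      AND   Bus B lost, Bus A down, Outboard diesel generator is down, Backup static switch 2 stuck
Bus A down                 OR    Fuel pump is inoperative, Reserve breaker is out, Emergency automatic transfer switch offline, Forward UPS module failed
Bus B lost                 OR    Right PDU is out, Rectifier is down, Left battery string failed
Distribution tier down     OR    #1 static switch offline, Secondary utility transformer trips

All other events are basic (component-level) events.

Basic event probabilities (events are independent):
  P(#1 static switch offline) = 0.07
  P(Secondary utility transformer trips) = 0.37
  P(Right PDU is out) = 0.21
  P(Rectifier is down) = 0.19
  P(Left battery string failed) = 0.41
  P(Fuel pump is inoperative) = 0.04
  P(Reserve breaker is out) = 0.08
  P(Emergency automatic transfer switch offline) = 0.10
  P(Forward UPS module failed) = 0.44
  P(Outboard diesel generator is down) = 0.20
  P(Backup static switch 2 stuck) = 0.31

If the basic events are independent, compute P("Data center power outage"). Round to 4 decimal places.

P(Distribution tier down) [OR] = 1 − (1−0.07) × (1−0.37) = 0.414100
P(Bus B lost) [OR] = 1 − (1−0.21) × (1−0.19) × (1−0.41) = 0.622459
P(Bus A down) [OR] = 1 − (1−0.04) × (1−0.08) × (1−0.10) × (1−0.44) = 0.554867
P(UPS chain unavailable) [AND] = 0.622459 × 0.554867 × 0.20 × 0.31 = 0.021414
P(Data center power outage) [OR] = 1 − (1−0.414100) × (1−0.021414) = 0.426646
Rounded to 4 decimal places: P(Data center power outage) ≈ 0.4266.

0.4266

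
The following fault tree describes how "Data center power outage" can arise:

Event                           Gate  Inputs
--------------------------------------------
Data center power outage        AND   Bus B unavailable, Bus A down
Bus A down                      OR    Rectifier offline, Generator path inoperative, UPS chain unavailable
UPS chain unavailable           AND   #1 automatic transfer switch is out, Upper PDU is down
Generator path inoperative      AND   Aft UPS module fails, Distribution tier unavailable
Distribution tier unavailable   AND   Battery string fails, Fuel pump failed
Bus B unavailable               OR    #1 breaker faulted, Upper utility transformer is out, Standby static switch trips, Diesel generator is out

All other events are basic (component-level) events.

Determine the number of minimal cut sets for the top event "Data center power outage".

12

Bus B unavailable [OR]: union of children's cut sets → 4 cut set(s).
Distribution tier unavailable [AND]: one cut set from each child combined → 1 × 1 = 1 cut set(s).
Generator path inoperative [AND]: one cut set from each child combined → 1 × 1 = 1 cut set(s).
UPS chain unavailable [AND]: one cut set from each child combined → 1 × 1 = 1 cut set(s).
Bus A down [OR]: union of children's cut sets → 3 cut set(s).
Data center power outage [AND]: one cut set from each child combined → 4 × 3 = 12 cut set(s).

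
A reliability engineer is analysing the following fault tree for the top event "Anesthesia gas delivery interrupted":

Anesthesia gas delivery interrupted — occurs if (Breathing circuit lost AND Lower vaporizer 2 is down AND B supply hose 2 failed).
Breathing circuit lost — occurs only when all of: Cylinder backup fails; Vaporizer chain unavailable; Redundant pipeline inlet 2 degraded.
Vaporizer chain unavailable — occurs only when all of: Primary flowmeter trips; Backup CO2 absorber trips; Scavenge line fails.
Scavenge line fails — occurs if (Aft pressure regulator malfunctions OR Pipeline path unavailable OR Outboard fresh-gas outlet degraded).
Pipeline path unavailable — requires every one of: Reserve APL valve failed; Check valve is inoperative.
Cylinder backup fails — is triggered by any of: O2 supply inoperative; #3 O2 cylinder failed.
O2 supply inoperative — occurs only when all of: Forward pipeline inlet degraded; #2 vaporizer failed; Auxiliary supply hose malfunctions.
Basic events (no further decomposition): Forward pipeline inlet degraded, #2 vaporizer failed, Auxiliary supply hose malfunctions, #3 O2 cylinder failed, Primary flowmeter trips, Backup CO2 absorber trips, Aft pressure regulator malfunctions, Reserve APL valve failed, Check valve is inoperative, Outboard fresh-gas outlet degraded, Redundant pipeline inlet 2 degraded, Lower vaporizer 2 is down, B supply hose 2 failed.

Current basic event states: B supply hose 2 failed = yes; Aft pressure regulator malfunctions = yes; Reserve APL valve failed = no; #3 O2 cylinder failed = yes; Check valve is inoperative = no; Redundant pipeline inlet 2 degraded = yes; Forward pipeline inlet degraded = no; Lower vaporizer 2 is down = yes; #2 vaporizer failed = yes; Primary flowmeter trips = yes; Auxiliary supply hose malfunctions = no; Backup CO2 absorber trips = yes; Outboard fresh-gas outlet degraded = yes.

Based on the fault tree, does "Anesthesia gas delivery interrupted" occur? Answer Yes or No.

Yes

O2 supply inoperative [AND]: Forward pipeline inlet degraded=not, #2 vaporizer failed=occurs, Auxiliary supply hose malfunctions=not → not all inputs occur → does not occur.
Cylinder backup fails [OR]: O2 supply inoperative=not, #3 O2 cylinder failed=occurs → at least one input occurs → occurs.
Pipeline path unavailable [AND]: Reserve APL valve failed=not, Check valve is inoperative=not → not all inputs occur → does not occur.
Scavenge line fails [OR]: Aft pressure regulator malfunctions=occurs, Pipeline path unavailable=not, Outboard fresh-gas outlet degraded=occurs → at least one input occurs → occurs.
Vaporizer chain unavailable [AND]: Primary flowmeter trips=occurs, Backup CO2 absorber trips=occurs, Scavenge line fails=occurs → all inputs occur → occurs.
Breathing circuit lost [AND]: Cylinder backup fails=occurs, Vaporizer chain unavailable=occurs, Redundant pipeline inlet 2 degraded=occurs → all inputs occur → occurs.
Anesthesia gas delivery interrupted [AND]: Breathing circuit lost=occurs, Lower vaporizer 2 is down=occurs, B supply hose 2 failed=occurs → all inputs occur → occurs.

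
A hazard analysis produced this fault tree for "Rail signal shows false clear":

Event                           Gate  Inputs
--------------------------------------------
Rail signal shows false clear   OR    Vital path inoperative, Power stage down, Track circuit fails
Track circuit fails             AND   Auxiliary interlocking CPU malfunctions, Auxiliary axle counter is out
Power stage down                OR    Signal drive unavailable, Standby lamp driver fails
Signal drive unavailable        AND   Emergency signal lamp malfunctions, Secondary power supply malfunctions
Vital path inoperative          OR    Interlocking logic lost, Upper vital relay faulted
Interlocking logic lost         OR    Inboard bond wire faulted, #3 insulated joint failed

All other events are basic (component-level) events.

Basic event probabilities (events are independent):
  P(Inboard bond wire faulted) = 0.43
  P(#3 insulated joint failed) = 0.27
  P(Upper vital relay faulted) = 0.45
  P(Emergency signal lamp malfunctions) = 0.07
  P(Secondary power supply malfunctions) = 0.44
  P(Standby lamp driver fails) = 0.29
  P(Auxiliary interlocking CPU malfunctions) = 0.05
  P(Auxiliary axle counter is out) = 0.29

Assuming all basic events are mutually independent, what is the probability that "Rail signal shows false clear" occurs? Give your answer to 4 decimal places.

0.8448

P(Interlocking logic lost) [OR] = 1 − (1−0.43) × (1−0.27) = 0.583900
P(Vital path inoperative) [OR] = 1 − (1−0.583900) × (1−0.45) = 0.771145
P(Signal drive unavailable) [AND] = 0.07 × 0.44 = 0.030800
P(Power stage down) [OR] = 1 − (1−0.030800) × (1−0.29) = 0.311868
P(Track circuit fails) [AND] = 0.05 × 0.29 = 0.014500
P(Rail signal shows false clear) [OR] = 1 − (1−0.771145) × (1−0.311868) × (1−0.014500) = 0.844801
Rounded to 4 decimal places: P(Rail signal shows false clear) ≈ 0.8448.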